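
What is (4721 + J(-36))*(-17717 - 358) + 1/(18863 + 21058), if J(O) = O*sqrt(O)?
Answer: -3406541766074/39921 + 3904200*I ≈ -8.5332e+7 + 3.9042e+6*I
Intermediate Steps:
J(O) = O**(3/2)
(4721 + J(-36))*(-17717 - 358) + 1/(18863 + 21058) = (4721 + (-36)**(3/2))*(-17717 - 358) + 1/(18863 + 21058) = (4721 - 216*I)*(-18075) + 1/39921 = (-85332075 + 3904200*I) + 1/39921 = -3406541766074/39921 + 3904200*I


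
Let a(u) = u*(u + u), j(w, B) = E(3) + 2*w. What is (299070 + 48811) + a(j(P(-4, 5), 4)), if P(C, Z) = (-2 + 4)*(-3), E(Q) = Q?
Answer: 348043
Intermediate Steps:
P(C, Z) = -6 (P(C, Z) = 2*(-3) = -6)
j(w, B) = 3 + 2*w
a(u) = 2*u² (a(u) = u*(2*u) = 2*u²)
(299070 + 48811) + a(j(P(-4, 5), 4)) = (299070 + 48811) + 2*(3 + 2*(-6))² = 347881 + 2*(3 - 12)² = 347881 + 2*(-9)² = 347881 + 2*81 = 347881 + 162 = 348043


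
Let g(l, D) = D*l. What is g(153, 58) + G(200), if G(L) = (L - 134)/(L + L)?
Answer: 1774833/200 ≈ 8874.2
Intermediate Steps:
G(L) = (-134 + L)/(2*L) (G(L) = (-134 + L)/((2*L)) = (-134 + L)*(1/(2*L)) = (-134 + L)/(2*L))
g(153, 58) + G(200) = 58*153 + (½)*(-134 + 200)/200 = 8874 + (½)*(1/200)*66 = 8874 + 33/200 = 1774833/200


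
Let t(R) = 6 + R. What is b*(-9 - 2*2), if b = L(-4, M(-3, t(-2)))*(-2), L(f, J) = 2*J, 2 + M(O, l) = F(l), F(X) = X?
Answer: 104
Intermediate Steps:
M(O, l) = -2 + l
b = -8 (b = (2*(-2 + (6 - 2)))*(-2) = (2*(-2 + 4))*(-2) = (2*2)*(-2) = 4*(-2) = -8)
b*(-9 - 2*2) = -8*(-9 - 2*2) = -8*(-9 - 4) = -8*(-13) = 104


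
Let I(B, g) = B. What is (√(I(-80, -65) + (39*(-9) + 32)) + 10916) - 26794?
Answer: -15878 + I*√399 ≈ -15878.0 + 19.975*I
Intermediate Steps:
(√(I(-80, -65) + (39*(-9) + 32)) + 10916) - 26794 = (√(-80 + (39*(-9) + 32)) + 10916) - 26794 = (√(-80 + (-351 + 32)) + 10916) - 26794 = (√(-80 - 319) + 10916) - 26794 = (√(-399) + 10916) - 26794 = (I*√399 + 10916) - 26794 = (10916 + I*√399) - 26794 = -15878 + I*√399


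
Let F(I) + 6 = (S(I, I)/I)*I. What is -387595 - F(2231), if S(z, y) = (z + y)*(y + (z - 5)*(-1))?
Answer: -409899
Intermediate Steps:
S(z, y) = (y + z)*(5 + y - z) (S(z, y) = (y + z)*(y + (-5 + z)*(-1)) = (y + z)*(y + (5 - z)) = (y + z)*(5 + y - z))
F(I) = -6 + 10*I (F(I) = -6 + ((I**2 - I**2 + 5*I + 5*I)/I)*I = -6 + ((10*I)/I)*I = -6 + 10*I)
-387595 - F(2231) = -387595 - (-6 + 10*2231) = -387595 - (-6 + 22310) = -387595 - 1*22304 = -387595 - 22304 = -409899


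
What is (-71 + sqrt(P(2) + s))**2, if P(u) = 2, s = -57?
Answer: (71 - I*sqrt(55))**2 ≈ 4986.0 - 1053.1*I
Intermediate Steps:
(-71 + sqrt(P(2) + s))**2 = (-71 + sqrt(2 - 57))**2 = (-71 + sqrt(-55))**2 = (-71 + I*sqrt(55))**2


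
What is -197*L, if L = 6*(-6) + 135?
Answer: -19503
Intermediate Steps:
L = 99 (L = -36 + 135 = 99)
-197*L = -197*99 = -19503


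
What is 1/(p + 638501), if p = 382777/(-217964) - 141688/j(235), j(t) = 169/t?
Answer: 36835916/16262226953083 ≈ 2.2651e-6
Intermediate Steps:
p = -7257542248833/36835916 (p = 382777/(-217964) - 141688/(169/235) = 382777*(-1/217964) - 141688/(169*(1/235)) = -382777/217964 - 141688/169/235 = -382777/217964 - 141688*235/169 = -382777/217964 - 33296680/169 = -7257542248833/36835916 ≈ -1.9702e+5)
1/(p + 638501) = 1/(-7257542248833/36835916 + 638501) = 1/(16262226953083/36835916) = 36835916/16262226953083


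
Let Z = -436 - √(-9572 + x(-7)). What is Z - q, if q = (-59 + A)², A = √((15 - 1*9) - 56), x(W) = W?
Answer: -3867 - I*√9579 + 590*I*√2 ≈ -3867.0 + 736.51*I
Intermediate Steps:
A = 5*I*√2 (A = √((15 - 9) - 56) = √(6 - 56) = √(-50) = 5*I*√2 ≈ 7.0711*I)
q = (-59 + 5*I*√2)² ≈ 3431.0 - 834.39*I
Z = -436 - I*√9579 (Z = -436 - √(-9572 - 7) = -436 - √(-9579) = -436 - I*√9579 ≈ -436.0 - 97.872*I)
Z - q = (-436 - I*√9579) - (3431 - 590*I*√2) = (-436 - I*√9579) + (-3431 + 590*I*√2) = -3867 - I*√9579 + 590*I*√2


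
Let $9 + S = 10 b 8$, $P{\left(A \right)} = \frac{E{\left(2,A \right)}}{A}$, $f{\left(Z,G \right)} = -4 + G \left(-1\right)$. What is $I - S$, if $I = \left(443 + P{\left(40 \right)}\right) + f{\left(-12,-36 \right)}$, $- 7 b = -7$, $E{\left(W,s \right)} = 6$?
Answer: $\frac{8083}{20} \approx 404.15$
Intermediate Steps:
$f{\left(Z,G \right)} = -4 - G$
$b = 1$ ($b = \left(- \frac{1}{7}\right) \left(-7\right) = 1$)
$P{\left(A \right)} = \frac{6}{A}$
$S = 71$ ($S = -9 + 10 \cdot 1 \cdot 8 = -9 + 10 \cdot 8 = -9 + 80 = 71$)
$I = \frac{9503}{20}$ ($I = \left(443 + \frac{6}{40}\right) - -32 = \left(443 + 6 \cdot \frac{1}{40}\right) + \left(-4 + 36\right) = \left(443 + \frac{3}{20}\right) + 32 = \frac{8863}{20} + 32 = \frac{9503}{20} \approx 475.15$)
$I - S = \frac{9503}{20} - 71 = \frac{8083}{20}$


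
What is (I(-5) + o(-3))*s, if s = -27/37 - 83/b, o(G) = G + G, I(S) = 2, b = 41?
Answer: 16712/1517 ≈ 11.016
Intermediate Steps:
o(G) = 2*G
s = -4178/1517 (s = -27/37 - 83/41 = -4178/1517 ≈ -2.7541)
(I(-5) + o(-3))*s = (2 + 2*(-3))*(-4178/1517) = (2 - 6)*(-4178/1517) = -4*(-4178/1517) = 16712/1517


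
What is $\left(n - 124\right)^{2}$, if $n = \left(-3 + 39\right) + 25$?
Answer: $3969$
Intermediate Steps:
$n = 61$ ($n = 36 + 25 = 61$)
$\left(n - 124\right)^{2} = \left(61 - 124\right)^{2} = \left(-63\right)^{2} = 3969$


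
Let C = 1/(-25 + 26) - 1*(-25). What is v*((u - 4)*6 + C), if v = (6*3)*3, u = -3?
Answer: -864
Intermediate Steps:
v = 54 (v = 18*3 = 54)
C = 26 (C = 1/1 + 25 = 1 + 25 = 26)
v*((u - 4)*6 + C) = 54*((-3 - 4)*6 + 26) = 54*(-7*6 + 26) = 54*(-42 + 26) = 54*(-16) = -864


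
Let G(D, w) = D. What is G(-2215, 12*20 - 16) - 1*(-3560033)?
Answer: 3557818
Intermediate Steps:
G(-2215, 12*20 - 16) - 1*(-3560033) = -2215 - 1*(-3560033) = -2215 + 3560033 = 3557818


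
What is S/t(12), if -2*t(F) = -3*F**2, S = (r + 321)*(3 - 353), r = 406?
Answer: -127225/108 ≈ -1178.0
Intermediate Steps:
S = -254450 (S = (406 + 321)*(3 - 353) = 727*(-350) = -254450)
t(F) = 3*F**2/2 (t(F) = -(-3)*F**2/2 = 3*F**2/2)
S/t(12) = -254450/((3/2)*12**2) = -254450/((3/2)*144) = -254450/216 = -254450*1/216 = -127225/108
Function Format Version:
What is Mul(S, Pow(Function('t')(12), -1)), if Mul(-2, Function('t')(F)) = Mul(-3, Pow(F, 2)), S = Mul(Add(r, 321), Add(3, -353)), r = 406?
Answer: Rational(-127225, 108) ≈ -1178.0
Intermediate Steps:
S = -254450 (S = Mul(Add(406, 321), Add(3, -353)) = Mul(727, -350) = -254450)
Function('t')(F) = Mul(Rational(3, 2), Pow(F, 2)) (Function('t')(F) = Mul(Rational(-1, 2), Mul(-3, Pow(F, 2))) = Mul(Rational(3, 2), Pow(F, 2)))
Mul(S, Pow(Function('t')(12), -1)) = Mul(-254450, Pow(Mul(Rational(3, 2), Pow(12, 2)), -1)) = Mul(-254450, Pow(Mul(Rational(3, 2), 144), -1)) = Mul(-254450, Pow(216, -1)) = Mul(-254450, Rational(1, 216)) = Rational(-127225, 108)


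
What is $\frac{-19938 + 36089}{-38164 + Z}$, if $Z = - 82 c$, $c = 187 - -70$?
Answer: $- \frac{16151}{59238} \approx -0.27265$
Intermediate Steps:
$c = 257$ ($c = 187 + 70 = 257$)
$Z = -21074$ ($Z = \left(-82\right) 257 = -21074$)
$\frac{-19938 + 36089}{-38164 + Z} = \frac{-19938 + 36089}{-38164 - 21074} = \frac{16151}{-59238} = 16151 \left(- \frac{1}{59238}\right) = - \frac{16151}{59238}$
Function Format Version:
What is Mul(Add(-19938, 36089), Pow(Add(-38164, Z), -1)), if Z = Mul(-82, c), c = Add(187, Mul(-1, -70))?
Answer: Rational(-16151, 59238) ≈ -0.27265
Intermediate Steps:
c = 257 (c = Add(187, 70) = 257)
Z = -21074 (Z = Mul(-82, 257) = -21074)
Mul(Add(-19938, 36089), Pow(Add(-38164, Z), -1)) = Mul(Add(-19938, 36089), Pow(Add(-38164, -21074), -1)) = Mul(16151, Pow(-59238, -1)) = Mul(16151, Rational(-1, 59238)) = Rational(-16151, 59238)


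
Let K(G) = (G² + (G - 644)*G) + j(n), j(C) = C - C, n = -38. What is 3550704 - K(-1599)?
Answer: -2592654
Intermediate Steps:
j(C) = 0
K(G) = G² + G*(-644 + G) (K(G) = (G² + (G - 644)*G) + 0 = (G² + (-644 + G)*G) + 0 = (G² + G*(-644 + G)) + 0 = G² + G*(-644 + G))
3550704 - K(-1599) = 3550704 - 2*(-1599)*(-322 - 1599) = 3550704 - 2*(-1599)*(-1921) = 3550704 - 1*6143358 = 3550704 - 6143358 = -2592654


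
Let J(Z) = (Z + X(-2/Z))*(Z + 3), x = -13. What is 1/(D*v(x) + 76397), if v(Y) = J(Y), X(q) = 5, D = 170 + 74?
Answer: 1/95917 ≈ 1.0426e-5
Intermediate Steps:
D = 244
J(Z) = (3 + Z)*(5 + Z) (J(Z) = (Z + 5)*(Z + 3) = (5 + Z)*(3 + Z) = (3 + Z)*(5 + Z))
v(Y) = 15 + Y² + 8*Y
1/(D*v(x) + 76397) = 1/(244*(15 + (-13)² + 8*(-13)) + 76397) = 1/(244*(15 + 169 - 104) + 76397) = 1/(244*80 + 76397) = 1/(19520 + 76397) = 1/95917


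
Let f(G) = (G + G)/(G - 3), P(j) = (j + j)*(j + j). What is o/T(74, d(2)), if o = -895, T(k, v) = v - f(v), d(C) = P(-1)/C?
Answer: -895/6 ≈ -149.17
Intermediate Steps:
P(j) = 4*j² (P(j) = (2*j)*(2*j) = 4*j²)
d(C) = 4/C (d(C) = (4*(-1)²)/C = (4*1)/C = 4/C)
f(G) = 2*G/(-3 + G) (f(G) = (2*G)/(-3 + G) = 2*G/(-3 + G))
T(k, v) = v - 2*v/(-3 + v)
o/T(74, d(2)) = -895*(-3 + 4/2)/(2*(-5 + 4/2)) = -895*(-3 + 4*(½))/(2*(-5 + 4*(½))) = -895*(-3 + 2)/(2*(-5 + 2)) = -895/(2*(-3)/(-1)) = -895/(2*(-1)*(-3)) = -895/6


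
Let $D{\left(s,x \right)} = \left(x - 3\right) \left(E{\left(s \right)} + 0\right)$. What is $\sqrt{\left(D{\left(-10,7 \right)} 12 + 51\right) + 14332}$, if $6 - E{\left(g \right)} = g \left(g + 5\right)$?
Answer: $\sqrt{12271} \approx 110.77$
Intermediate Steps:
$E{\left(g \right)} = 6 - g \left(5 + g\right)$ ($E{\left(g \right)} = 6 - g \left(g + 5\right) = 6 - g \left(5 + g\right)$)
$D{\left(s,x \right)} = \left(-3 + x\right) \left(6 - s^{2} - 5 s\right)$ ($D{\left(s,x \right)} = \left(x - 3\right) \left(\left(6 - s^{2} - 5 s\right) + 0\right) = \left(-3 + x\right) \left(6 - s^{2} - 5 s\right)$)
$\sqrt{\left(D{\left(-10,7 \right)} 12 + 51\right) + 14332} = \sqrt{\left(- \left(-3 + 7\right) \left(-6 + \left(-10\right)^{2} + 5 \left(-10\right)\right) 12 + 51\right) + 14332} = \sqrt{\left(\left(-1\right) 4 \left(-6 + 100 - 50\right) 12 + 51\right) + 14332} = \sqrt{\left(\left(-1\right) 4 \cdot 44 \cdot 12 + 51\right) + 14332} = \sqrt{\left(\left(-176\right) 12 + 51\right) + 14332} = \sqrt{\left(-2112 + 51\right) + 14332} = \sqrt{-2061 + 14332} = \sqrt{12271}$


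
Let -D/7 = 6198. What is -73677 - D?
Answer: -30291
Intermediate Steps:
D = -43386 (D = -7*6198 = -43386)
-73677 - D = -73677 - 1*(-43386) = -73677 + 43386 = -30291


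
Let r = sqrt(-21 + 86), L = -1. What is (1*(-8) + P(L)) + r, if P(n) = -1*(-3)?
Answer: -5 + sqrt(65) ≈ 3.0623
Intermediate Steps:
P(n) = 3
r = sqrt(65) ≈ 8.0623
(1*(-8) + P(L)) + r = (1*(-8) + 3) + sqrt(65) = (-8 + 3) + sqrt(65) = -5 + sqrt(65)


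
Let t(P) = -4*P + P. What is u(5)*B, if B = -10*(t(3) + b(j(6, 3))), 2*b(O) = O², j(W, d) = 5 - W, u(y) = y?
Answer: 425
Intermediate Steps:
t(P) = -3*P
b(O) = O²/2
B = 85 (B = -10*(-3*3 + (5 - 1*6)²/2) = -10*(-9 + (5 - 6)²/2) = -10*(-9 + (½)*(-1)²) = -10*(-9 + (½)*1) = -10*(-9 + ½) = -10*(-17/2) = 85)
u(5)*B = 5*85 = 425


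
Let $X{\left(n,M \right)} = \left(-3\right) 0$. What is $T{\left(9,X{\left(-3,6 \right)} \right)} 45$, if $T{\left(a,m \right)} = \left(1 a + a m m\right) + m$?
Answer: $405$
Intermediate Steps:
$X{\left(n,M \right)} = 0$
$T{\left(a,m \right)} = a + m + a m^{2}$ ($T{\left(a,m \right)} = \left(a + a m^{2}\right) + m = a + m + a m^{2}$)
$T{\left(9,X{\left(-3,6 \right)} \right)} 45 = \left(9 + 0 + 9 \cdot 0^{2}\right) 45 = \left(9 + 0 + 9 \cdot 0\right) 45 = \left(9 + 0 + 0\right) 45 = 9 \cdot 45 = 405$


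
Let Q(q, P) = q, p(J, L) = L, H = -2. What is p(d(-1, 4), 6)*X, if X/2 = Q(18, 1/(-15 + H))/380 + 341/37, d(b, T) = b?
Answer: 390738/3515 ≈ 111.16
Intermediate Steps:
X = 65123/3515 (X = 2*(18/380 + 341/37) = 2*(18*(1/380) + 341*(1/37)) = 2*(9/190 + 341/37) = 2*(65123/7030) = 65123/3515 ≈ 18.527)
p(d(-1, 4), 6)*X = 6*(65123/3515) = 390738/3515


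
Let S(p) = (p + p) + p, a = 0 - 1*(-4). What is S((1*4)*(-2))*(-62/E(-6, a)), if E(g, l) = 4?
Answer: 372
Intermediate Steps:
a = 4 (a = 0 + 4 = 4)
S(p) = 3*p (S(p) = 2*p + p = 3*p)
S((1*4)*(-2))*(-62/E(-6, a)) = (3*((1*4)*(-2)))*(-62/4) = (3*(4*(-2)))*(-62*¼) = (3*(-8))*(-31/2) = -24*(-31/2) = 372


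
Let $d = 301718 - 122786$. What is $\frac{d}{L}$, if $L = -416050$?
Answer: $- \frac{89466}{208025} \approx -0.43007$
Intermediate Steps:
$d = 178932$ ($d = 301718 - 122786 = 178932$)
$\frac{d}{L} = \frac{178932}{-416050} = 178932 \left(- \frac{1}{416050}\right) = - \frac{89466}{208025}$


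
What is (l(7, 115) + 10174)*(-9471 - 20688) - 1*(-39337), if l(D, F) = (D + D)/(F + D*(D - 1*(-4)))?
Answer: -9817616899/32 ≈ -3.0680e+8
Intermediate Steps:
l(D, F) = 2*D/(F + D*(4 + D)) (l(D, F) = (2*D)/(F + D*(D + 4)) = (2*D)/(F + D*(4 + D)) = 2*D/(F + D*(4 + D)))
(l(7, 115) + 10174)*(-9471 - 20688) - 1*(-39337) = (2*7/(115 + 7**2 + 4*7) + 10174)*(-9471 - 20688) - 1*(-39337) = (2*7/(115 + 49 + 28) + 10174)*(-30159) + 39337 = (2*7/192 + 10174)*(-30159) + 39337 = (2*7*(1/192) + 10174)*(-30159) + 39337 = (7/96 + 10174)*(-30159) + 39337 = (976711/96)*(-30159) + 39337 = -9818875683/32 + 39337 = -9817616899/32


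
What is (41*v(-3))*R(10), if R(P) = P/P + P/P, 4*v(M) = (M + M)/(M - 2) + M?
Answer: -369/10 ≈ -36.900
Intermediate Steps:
v(M) = M/4 + M/(2*(-2 + M)) (v(M) = ((M + M)/(M - 2) + M)/4 = ((2*M)/(-2 + M) + M)/4 = (2*M/(-2 + M) + M)/4 = (M + 2*M/(-2 + M))/4 = M/4 + M/(2*(-2 + M)))
R(P) = 2 (R(P) = 1 + 1 = 2)
(41*v(-3))*R(10) = (41*((¼)*(-3)²/(-2 - 3)))*2 = (41*((¼)*9/(-5)))*2 = (41*((¼)*9*(-⅕)))*2 = (41*(-9/20))*2 = -369/20*2 = -369/10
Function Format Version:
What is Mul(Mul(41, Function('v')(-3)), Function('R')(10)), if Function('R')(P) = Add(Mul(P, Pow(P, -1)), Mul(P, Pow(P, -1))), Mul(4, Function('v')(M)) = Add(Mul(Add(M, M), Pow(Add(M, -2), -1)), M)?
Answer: Rational(-369, 10) ≈ -36.900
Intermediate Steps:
Function('v')(M) = Add(Mul(Rational(1, 4), M), Mul(Rational(1, 2), M, Pow(Add(-2, M), -1))) (Function('v')(M) = Mul(Rational(1, 4), Add(Mul(Add(M, M), Pow(Add(M, -2), -1)), M)) = Mul(Rational(1, 4), Add(Mul(Mul(2, M), Pow(Add(-2, M), -1)), M)) = Mul(Rational(1, 4), Add(Mul(2, M, Pow(Add(-2, M), -1)), M)) = Mul(Rational(1, 4), Add(M, Mul(2, M, Pow(Add(-2, M), -1)))) = Add(Mul(Rational(1, 4), M), Mul(Rational(1, 2), M, Pow(Add(-2, M), -1))))
Function('R')(P) = 2 (Function('R')(P) = Add(1, 1) = 2)
Mul(Mul(41, Function('v')(-3)), Function('R')(10)) = Mul(Mul(41, Mul(Rational(1, 4), Pow(-3, 2), Pow(Add(-2, -3), -1))), 2) = Mul(Mul(41, Mul(Rational(1, 4), 9, Pow(-5, -1))), 2) = Mul(Mul(41, Mul(Rational(1, 4), 9, Rational(-1, 5))), 2) = Mul(Mul(41, Rational(-9, 20)), 2) = Mul(Rational(-369, 20), 2) = Rational(-369, 10)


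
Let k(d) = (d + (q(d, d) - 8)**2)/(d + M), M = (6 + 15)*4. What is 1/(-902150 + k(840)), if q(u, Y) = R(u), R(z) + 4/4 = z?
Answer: -308/277631733 ≈ -1.1094e-6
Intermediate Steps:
R(z) = -1 + z
q(u, Y) = -1 + u
M = 84 (M = 21*4 = 84)
k(d) = (d + (-9 + d)**2)/(84 + d) (k(d) = (d + ((-1 + d) - 8)**2)/(d + 84) = (d + (-9 + d)**2)/(84 + d))
1/(-902150 + k(840)) = 1/(-902150 + (840 + (-9 + 840)**2)/(84 + 840)) = 1/(-902150 + (840 + 831**2)/924) = 1/(-902150 + (840 + 690561)/924) = 1/(-902150 + (1/924)*691401) = 1/(-902150 + 230467/308) = 1/(-277631733/308) = -308/277631733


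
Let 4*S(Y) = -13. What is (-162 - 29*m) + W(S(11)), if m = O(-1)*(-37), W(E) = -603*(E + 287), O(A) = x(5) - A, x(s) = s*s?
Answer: -573461/4 ≈ -1.4337e+5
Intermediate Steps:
x(s) = s²
S(Y) = -13/4 (S(Y) = (¼)*(-13) = -13/4)
O(A) = 25 - A (O(A) = 5² - A = 25 - A)
W(E) = -173061 - 603*E (W(E) = -603*(287 + E) = -173061 - 603*E)
m = -962 (m = (25 - 1*(-1))*(-37) = (25 + 1)*(-37) = 26*(-37) = -962)
(-162 - 29*m) + W(S(11)) = (-162 - 29*(-962)) + (-173061 - 603*(-13/4)) = (-162 + 27898) + (-173061 + 7839/4) = 27736 - 684405/4 = -573461/4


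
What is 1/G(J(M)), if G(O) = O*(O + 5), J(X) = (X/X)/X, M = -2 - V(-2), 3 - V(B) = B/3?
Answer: -289/246 ≈ -1.1748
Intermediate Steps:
V(B) = 3 - B/3
M = -17/3 (M = -2 - (3 - 1/3*(-2)) = -2 - (3 + 2/3) = -2 - 1*11/3 = -2 - 11/3 = -17/3 ≈ -5.6667)
J(X) = 1/X
G(O) = O*(5 + O)
1/G(J(M)) = 1/((5 + 1/(-17/3))/(-17/3)) = 1/(-3*(5 - 3/17)/17) = 1/(-3/17*82/17) = 1/(-246/289) = -289/246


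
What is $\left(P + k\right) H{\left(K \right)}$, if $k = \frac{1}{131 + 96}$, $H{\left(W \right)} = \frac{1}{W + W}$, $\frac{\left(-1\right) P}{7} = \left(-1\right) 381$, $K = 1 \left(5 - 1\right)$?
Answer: $\frac{302705}{908} \approx 333.38$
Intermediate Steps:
$K = 4$ ($K = 1 \cdot 4 = 4$)
$P = 2667$ ($P = - 7 \left(\left(-1\right) 381\right) = \left(-7\right) \left(-381\right) = 2667$)
$H{\left(W \right)} = \frac{1}{2 W}$
$k = \frac{1}{227} \approx 0.0044053$
$\left(P + k\right) H{\left(K \right)} = \left(2667 + \frac{1}{227}\right) \frac{1}{2 \cdot 4} = \frac{605410 \cdot \frac{1}{2} \cdot \frac{1}{4}}{227} = \frac{605410}{227} \cdot \frac{1}{8} = \frac{302705}{908}$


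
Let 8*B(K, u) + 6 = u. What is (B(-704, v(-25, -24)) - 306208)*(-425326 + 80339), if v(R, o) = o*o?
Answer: 422452795889/4 ≈ 1.0561e+11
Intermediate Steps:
v(R, o) = o**2
B(K, u) = -3/4 + u/8
(B(-704, v(-25, -24)) - 306208)*(-425326 + 80339) = ((-3/4 + (1/8)*(-24)**2) - 306208)*(-425326 + 80339) = ((-3/4 + (1/8)*576) - 306208)*(-344987) = ((-3/4 + 72) - 306208)*(-344987) = (285/4 - 306208)*(-344987) = -1224547/4*(-344987) = 422452795889/4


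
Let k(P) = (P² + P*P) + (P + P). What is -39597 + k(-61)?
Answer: -32277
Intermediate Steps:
k(P) = 2*P + 2*P² (k(P) = (P² + P²) + 2*P = 2*P² + 2*P = 2*P + 2*P²)
-39597 + k(-61) = -39597 + 2*(-61)*(1 - 61) = -39597 + 2*(-61)*(-60) = -39597 + 7320 = -32277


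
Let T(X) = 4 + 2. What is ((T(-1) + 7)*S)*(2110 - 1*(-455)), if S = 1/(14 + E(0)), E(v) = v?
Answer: 33345/14 ≈ 2381.8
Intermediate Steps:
T(X) = 6
S = 1/14 (S = 1/(14 + 0) = 1/14 ≈ 0.071429)
((T(-1) + 7)*S)*(2110 - 1*(-455)) = ((6 + 7)*(1/14))*(2110 - 1*(-455)) = (13*(1/14))*(2110 + 455) = (13/14)*2565 = 33345/14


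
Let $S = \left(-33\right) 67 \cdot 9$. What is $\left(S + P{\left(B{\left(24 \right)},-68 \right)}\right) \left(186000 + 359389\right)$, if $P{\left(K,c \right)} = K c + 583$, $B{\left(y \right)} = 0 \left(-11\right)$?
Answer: $-10534733924$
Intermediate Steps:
$S = -19899$ ($S = \left(-2211\right) 9 = -19899$)
$B{\left(y \right)} = 0$
$P{\left(K,c \right)} = 583 + K c$
$\left(S + P{\left(B{\left(24 \right)},-68 \right)}\right) \left(186000 + 359389\right) = \left(-19899 + \left(583 + 0 \left(-68\right)\right)\right) \left(186000 + 359389\right) = \left(-19899 + \left(583 + 0\right)\right) 545389 = \left(-19899 + 583\right) 545389 = \left(-19316\right) 545389 = -10534733924$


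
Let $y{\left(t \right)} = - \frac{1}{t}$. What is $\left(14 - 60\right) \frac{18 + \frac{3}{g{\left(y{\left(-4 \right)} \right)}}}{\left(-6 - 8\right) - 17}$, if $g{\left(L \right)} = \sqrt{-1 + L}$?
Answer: $\frac{828}{31} - \frac{92 i \sqrt{3}}{31} \approx 26.71 - 5.1403 i$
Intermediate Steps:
$\left(14 - 60\right) \frac{18 + \frac{3}{g{\left(y{\left(-4 \right)} \right)}}}{\left(-6 - 8\right) - 17} = \left(14 - 60\right) \frac{18 + \frac{3}{\sqrt{-1 - \frac{1}{-4}}}}{\left(-6 - 8\right) - 17} = \left(14 - 60\right) \frac{18 + \frac{3}{\sqrt{-1 - - \frac{1}{4}}}}{\left(-6 - 8\right) - 17} = - 46 \frac{18 + \frac{3}{\sqrt{-1 + \frac{1}{4}}}}{-14 - 17} = - 46 \frac{18 + \frac{3}{\sqrt{- \frac{3}{4}}}}{-31} = - 46 \left(18 + \frac{3}{\frac{1}{2} i \sqrt{3}}\right) \left(- \frac{1}{31}\right) = - 46 \left(18 + 3 \left(- \frac{2 i \sqrt{3}}{3}\right)\right) \left(- \frac{1}{31}\right) = - 46 \left(18 - 2 i \sqrt{3}\right) \left(- \frac{1}{31}\right) = - 46 \left(- \frac{18}{31} + \frac{2 i \sqrt{3}}{31}\right) = \frac{828}{31} - \frac{92 i \sqrt{3}}{31}$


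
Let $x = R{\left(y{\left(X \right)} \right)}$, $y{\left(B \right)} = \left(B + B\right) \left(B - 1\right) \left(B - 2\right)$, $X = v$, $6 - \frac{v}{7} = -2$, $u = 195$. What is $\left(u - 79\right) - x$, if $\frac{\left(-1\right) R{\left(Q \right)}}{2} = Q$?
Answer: $665396$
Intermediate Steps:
$v = 56$ ($v = 42 - -14 = 42 + 14 = 56$)
$X = 56$
$y{\left(B \right)} = 2 B \left(-1 + B\right) \left(-2 + B\right)$
$R{\left(Q \right)} = - 2 Q$
$x = -665280$ ($x = - 2 \cdot 2 \cdot 56 \left(2 + 56^{2} - 168\right) = - 2 \cdot 2 \cdot 56 \left(2 + 3136 - 168\right) = - 2 \cdot 2 \cdot 56 \cdot 2970 = \left(-2\right) 332640 = -665280$)
$\left(u - 79\right) - x = \left(195 - 79\right) - -665280 = \left(195 - 79\right) + 665280 = 116 + 665280 = 665396$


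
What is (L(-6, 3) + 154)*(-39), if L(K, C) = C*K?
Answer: -5304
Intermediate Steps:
(L(-6, 3) + 154)*(-39) = (3*(-6) + 154)*(-39) = (-18 + 154)*(-39) = 136*(-39) = -5304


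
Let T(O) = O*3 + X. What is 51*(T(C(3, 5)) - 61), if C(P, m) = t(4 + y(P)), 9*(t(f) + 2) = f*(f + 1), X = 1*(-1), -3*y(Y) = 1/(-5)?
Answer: -701488/225 ≈ -3117.7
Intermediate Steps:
y(Y) = 1/15 (y(Y) = -⅓/(-5) = -⅓*(-⅕) = 1/15)
X = -1
t(f) = -2 + f*(1 + f)/9 (t(f) = -2 + (f*(f + 1))/9 = -2 + (f*(1 + f))/9 = -2 + f*(1 + f)/9)
C(P, m) = 586/2025 (C(P, m) = -2 + (4 + 1/15)/9 + (4 + 1/15)²/9 = -2 + (⅑)*(61/15) + (61/15)²/9 = -2 + 61/135 + (⅑)*(3721/225) = -2 + 61/135 + 3721/2025 = 586/2025)
T(O) = -1 + 3*O (T(O) = O*3 - 1 = 3*O - 1 = -1 + 3*O)
51*(T(C(3, 5)) - 61) = 51*((-1 + 3*(586/2025)) - 61) = 51*((-1 + 586/675) - 61) = 51*(-89/675 - 61) = 51*(-41264/675) = -701488/225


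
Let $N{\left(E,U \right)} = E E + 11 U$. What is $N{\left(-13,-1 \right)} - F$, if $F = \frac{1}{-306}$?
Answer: $\frac{48349}{306} \approx 158.0$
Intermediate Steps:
$N{\left(E,U \right)} = E^{2} + 11 U$
$F = - \frac{1}{306} \approx -0.003268$
$N{\left(-13,-1 \right)} - F = \left(\left(-13\right)^{2} + 11 \left(-1\right)\right) - - \frac{1}{306} = \left(169 - 11\right) + \frac{1}{306} = 158 + \frac{1}{306} = \frac{48349}{306}$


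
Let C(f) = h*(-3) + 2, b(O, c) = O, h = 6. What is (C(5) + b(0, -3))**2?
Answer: 256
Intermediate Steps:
C(f) = -16 (C(f) = 6*(-3) + 2 = -18 + 2 = -16)
(C(5) + b(0, -3))**2 = (-16 + 0)**2 = (-16)**2 = 256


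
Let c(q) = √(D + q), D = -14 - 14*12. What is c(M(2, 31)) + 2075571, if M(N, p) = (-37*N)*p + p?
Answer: 2075571 + I*√2445 ≈ 2.0756e+6 + 49.447*I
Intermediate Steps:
M(N, p) = p - 37*N*p (M(N, p) = -37*N*p + p = p - 37*N*p)
D = -182 (D = -14 - 168 = -182)
c(q) = √(-182 + q)
c(M(2, 31)) + 2075571 = √(-182 + 31*(1 - 37*2)) + 2075571 = √(-182 + 31*(1 - 74)) + 2075571 = √(-182 + 31*(-73)) + 2075571 = √(-182 - 2263) + 2075571 = √(-2445) + 2075571 = I*√2445 + 2075571 = 2075571 + I*√2445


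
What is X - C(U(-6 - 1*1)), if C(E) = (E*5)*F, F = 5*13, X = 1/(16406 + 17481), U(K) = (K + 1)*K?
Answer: -462557549/33887 ≈ -13650.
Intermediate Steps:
U(K) = K*(1 + K) (U(K) = (1 + K)*K = K*(1 + K))
X = 1/33887 ≈ 2.9510e-5
F = 65
C(E) = 325*E (C(E) = (E*5)*65 = (5*E)*65 = 325*E)
X - C(U(-6 - 1*1)) = 1/33887 - 325*(-6 - 1*1)*(1 + (-6 - 1*1)) = 1/33887 - 325*(-6 - 1)*(1 + (-6 - 1)) = 1/33887 - 325*(-7*(1 - 7)) = 1/33887 - 325*(-7*(-6)) = 1/33887 - 325*42 = 1/33887 - 1*13650 = 1/33887 - 13650 = -462557549/33887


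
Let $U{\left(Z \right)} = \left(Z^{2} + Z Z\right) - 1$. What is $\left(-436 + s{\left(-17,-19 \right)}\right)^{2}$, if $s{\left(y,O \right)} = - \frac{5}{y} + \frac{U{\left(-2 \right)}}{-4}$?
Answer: $\frac{884884009}{4624} \approx 1.9137 \cdot 10^{5}$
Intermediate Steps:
$U{\left(Z \right)} = -1 + 2 Z^{2}$ ($U{\left(Z \right)} = \left(Z^{2} + Z^{2}\right) - 1 = 2 Z^{2} - 1 = -1 + 2 Z^{2}$)
$s{\left(y,O \right)} = - \frac{7}{4} - \frac{5}{y}$ ($s{\left(y,O \right)} = - \frac{5}{y} + \frac{-1 + 2 \left(-2\right)^{2}}{-4} = - \frac{5}{y} + \left(-1 + 2 \cdot 4\right) \left(- \frac{1}{4}\right) = - \frac{5}{y} + \left(-1 + 8\right) \left(- \frac{1}{4}\right) = - \frac{5}{y} + 7 \left(- \frac{1}{4}\right) = - \frac{5}{y} - \frac{7}{4} = - \frac{7}{4} - \frac{5}{y}$)
$\left(-436 + s{\left(-17,-19 \right)}\right)^{2} = \left(-436 - \left(\frac{7}{4} + \frac{5}{-17}\right)\right)^{2} = \left(-436 - \frac{99}{68}\right)^{2} = \left(- \frac{29747}{68}\right)^{2} = \frac{884884009}{4624}$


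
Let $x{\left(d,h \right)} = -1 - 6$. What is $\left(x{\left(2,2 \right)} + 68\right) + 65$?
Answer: $126$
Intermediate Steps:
$x{\left(d,h \right)} = -7$
$\left(x{\left(2,2 \right)} + 68\right) + 65 = \left(-7 + 68\right) + 65 = 61 + 65 = 126$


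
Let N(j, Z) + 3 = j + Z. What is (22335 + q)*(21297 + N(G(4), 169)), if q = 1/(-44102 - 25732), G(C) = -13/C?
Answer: 44628908976457/93112 ≈ 4.7930e+8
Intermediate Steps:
q = -1/69834 (q = 1/(-69834) = -1/69834 ≈ -1.4320e-5)
N(j, Z) = -3 + Z + j (N(j, Z) = -3 + (j + Z) = -3 + (Z + j) = -3 + Z + j)
(22335 + q)*(21297 + N(G(4), 169)) = (22335 - 1/69834)*(21297 + (-3 + 169 - 13/4)) = 1559742389*(21297 + (-3 + 169 - 13*1/4))/69834 = 1559742389*(21297 + (-3 + 169 - 13/4))/69834 = 1559742389*(21297 + 651/4)/69834 = (1559742389/69834)*(85839/4) = 44628908976457/93112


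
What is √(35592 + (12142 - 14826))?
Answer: 2*√8227 ≈ 181.41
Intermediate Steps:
√(35592 + (12142 - 14826)) = √(35592 - 2684) = √32908 = 2*√8227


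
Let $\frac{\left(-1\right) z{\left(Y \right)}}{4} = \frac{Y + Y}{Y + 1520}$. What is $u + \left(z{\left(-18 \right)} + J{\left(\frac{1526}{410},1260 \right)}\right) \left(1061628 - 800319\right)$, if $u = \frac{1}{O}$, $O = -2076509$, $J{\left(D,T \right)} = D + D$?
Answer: $\frac{629854660571166911}{319688943095} \approx 1.9702 \cdot 10^{6}$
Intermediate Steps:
$z{\left(Y \right)} = - \frac{8 Y}{1520 + Y}$ ($z{\left(Y \right)} = - 4 \frac{Y + Y}{Y + 1520} = - 4 \frac{2 Y}{1520 + Y} = - \frac{8 Y}{1520 + Y}$)
$J{\left(D,T \right)} = 2 D$
$u = - \frac{1}{2076509}$ ($u = \frac{1}{-2076509} = - \frac{1}{2076509} \approx -4.8158 \cdot 10^{-7}$)
$u + \left(z{\left(-18 \right)} + J{\left(\frac{1526}{410},1260 \right)}\right) \left(1061628 - 800319\right) = - \frac{1}{2076509} + \left(\left(-8\right) \left(-18\right) \frac{1}{1520 - 18} + 2 \cdot \frac{1526}{410}\right) \left(1061628 - 800319\right) = - \frac{1}{2076509} + \left(\left(-8\right) \left(-18\right) \frac{1}{1502} + 2 \cdot 1526 \cdot \frac{1}{410}\right) 261309 = - \frac{1}{2076509} + \left(\left(-8\right) \left(-18\right) \frac{1}{1502} + 2 \cdot \frac{763}{205}\right) 261309 = - \frac{1}{2076509} + \left(\frac{72}{751} + \frac{1526}{205}\right) 261309 = - \frac{1}{2076509} + \frac{1160786}{153955} \cdot 261309 = - \frac{1}{2076509} + \frac{303323828874}{153955} = \frac{629854660571166911}{319688943095}$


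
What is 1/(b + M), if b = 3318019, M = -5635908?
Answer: -1/2317889 ≈ -4.3143e-7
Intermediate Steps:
1/(b + M) = 1/(3318019 - 5635908) = 1/(-2317889) = -1/2317889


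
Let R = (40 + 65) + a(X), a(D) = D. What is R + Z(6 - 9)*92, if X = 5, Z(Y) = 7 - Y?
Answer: 1030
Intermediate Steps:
R = 110 (R = (40 + 65) + 5 = 105 + 5 = 110)
R + Z(6 - 9)*92 = 110 + (7 - (6 - 9))*92 = 110 + (7 - 1*(-3))*92 = 110 + (7 + 3)*92 = 110 + 10*92 = 110 + 920 = 1030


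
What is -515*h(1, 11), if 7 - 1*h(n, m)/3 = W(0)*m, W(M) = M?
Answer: -10815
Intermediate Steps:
h(n, m) = 21 (h(n, m) = 21 - 0*m = 21 - 3*0 = 21 + 0 = 21)
-515*h(1, 11) = -515*21 = -10815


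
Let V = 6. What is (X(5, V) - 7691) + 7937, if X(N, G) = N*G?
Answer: 276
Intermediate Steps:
X(N, G) = G*N
(X(5, V) - 7691) + 7937 = (6*5 - 7691) + 7937 = (30 - 7691) + 7937 = -7661 + 7937 = 276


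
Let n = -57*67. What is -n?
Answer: 3819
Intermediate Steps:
n = -3819
-n = -1*(-3819) = 3819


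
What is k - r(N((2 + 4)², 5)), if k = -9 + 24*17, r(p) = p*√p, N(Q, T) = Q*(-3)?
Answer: 399 + 648*I*√3 ≈ 399.0 + 1122.4*I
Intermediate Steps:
N(Q, T) = -3*Q
r(p) = p^(3/2)
k = 399 (k = -9 + 408 = 399)
k - r(N((2 + 4)², 5)) = 399 - (-3*(2 + 4)²)^(3/2) = 399 - (-3*6²)^(3/2) = 399 - (-3*36)^(3/2) = 399 - (-108)^(3/2) = 399 - (-648)*I*√3 = 399 + 648*I*√3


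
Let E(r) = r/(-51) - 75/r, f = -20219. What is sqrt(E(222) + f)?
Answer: I*sqrt(32005284974)/1258 ≈ 142.21*I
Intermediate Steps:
E(r) = -75/r - r/51 (E(r) = r*(-1/51) - 75/r = -r/51 - 75/r = -75/r - r/51)
sqrt(E(222) + f) = sqrt((-75/222 - 1/51*222) - 20219) = sqrt((-75*1/222 - 74/17) - 20219) = sqrt((-25/74 - 74/17) - 20219) = sqrt(-5901/1258 - 20219) = sqrt(-25441403/1258) = I*sqrt(32005284974)/1258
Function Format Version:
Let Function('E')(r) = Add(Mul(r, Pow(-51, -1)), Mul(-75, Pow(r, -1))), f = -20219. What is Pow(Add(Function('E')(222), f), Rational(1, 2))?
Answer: Mul(Rational(1, 1258), I, Pow(32005284974, Rational(1, 2))) ≈ Mul(142.21, I)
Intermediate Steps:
Function('E')(r) = Add(Mul(-75, Pow(r, -1)), Mul(Rational(-1, 51), r)) (Function('E')(r) = Add(Mul(r, Rational(-1, 51)), Mul(-75, Pow(r, -1))) = Add(Mul(Rational(-1, 51), r), Mul(-75, Pow(r, -1))) = Add(Mul(-75, Pow(r, -1)), Mul(Rational(-1, 51), r)))
Pow(Add(Function('E')(222), f), Rational(1, 2)) = Pow(Add(Add(Mul(-75, Pow(222, -1)), Mul(Rational(-1, 51), 222)), -20219), Rational(1, 2)) = Pow(Add(Add(Mul(-75, Rational(1, 222)), Rational(-74, 17)), -20219), Rational(1, 2)) = Pow(Add(Add(Rational(-25, 74), Rational(-74, 17)), -20219), Rational(1, 2)) = Pow(Add(Rational(-5901, 1258), -20219), Rational(1, 2)) = Pow(Rational(-25441403, 1258), Rational(1, 2)) = Mul(Rational(1, 1258), I, Pow(32005284974, Rational(1, 2)))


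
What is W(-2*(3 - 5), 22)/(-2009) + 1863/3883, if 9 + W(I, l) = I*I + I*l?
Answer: 3373882/7800947 ≈ 0.43250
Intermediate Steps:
W(I, l) = -9 + I**2 + I*l (W(I, l) = -9 + (I*I + I*l) = -9 + (I**2 + I*l) = -9 + I**2 + I*l)
W(-2*(3 - 5), 22)/(-2009) + 1863/3883 = (-9 + (-2*(3 - 5))**2 - 2*(3 - 5)*22)/(-2009) + 1863/3883 = (-9 + (-2*(-2))**2 - 2*(-2)*22)*(-1/2009) + 1863*(1/3883) = (-9 + 4**2 + 4*22)*(-1/2009) + 1863/3883 = (-9 + 16 + 88)*(-1/2009) + 1863/3883 = 95*(-1/2009) + 1863/3883 = -95/2009 + 1863/3883 = 3373882/7800947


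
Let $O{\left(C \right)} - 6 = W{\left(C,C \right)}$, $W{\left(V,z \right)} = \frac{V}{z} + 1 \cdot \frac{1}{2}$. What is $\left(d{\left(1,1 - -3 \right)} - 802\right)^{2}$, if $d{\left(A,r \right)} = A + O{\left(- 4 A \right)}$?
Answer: $\frac{2518569}{4} \approx 6.2964 \cdot 10^{5}$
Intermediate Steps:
$W{\left(V,z \right)} = \frac{1}{2} + \frac{V}{z}$ ($W{\left(V,z \right)} = \frac{V}{z} + 1 \cdot \frac{1}{2} = \frac{V}{z} + \frac{1}{2} = \frac{1}{2} + \frac{V}{z}$)
$O{\left(C \right)} = \frac{15}{2}$ ($O{\left(C \right)} = 6 + \frac{C + \frac{C}{2}}{C} = 6 + \frac{\frac{3}{2} C}{C} = 6 + \frac{3}{2} = \frac{15}{2}$)
$d{\left(A,r \right)} = \frac{15}{2} + A$ ($d{\left(A,r \right)} = A + \frac{15}{2} = \frac{15}{2} + A$)
$\left(d{\left(1,1 - -3 \right)} - 802\right)^{2} = \left(\left(\frac{15}{2} + 1\right) - 802\right)^{2} = \left(\frac{17}{2} - 802\right)^{2} = \left(- \frac{1587}{2}\right)^{2} = \frac{2518569}{4}$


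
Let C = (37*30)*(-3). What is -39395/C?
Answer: 7879/666 ≈ 11.830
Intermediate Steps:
C = -3330 (C = 1110*(-3) = -3330)
-39395/C = -39395/(-3330) = -39395*(-1/3330) = 7879/666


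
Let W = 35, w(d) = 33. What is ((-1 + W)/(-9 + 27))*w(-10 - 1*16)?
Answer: 187/3 ≈ 62.333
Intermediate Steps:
((-1 + W)/(-9 + 27))*w(-10 - 1*16) = ((-1 + 35)/(-9 + 27))*33 = (34/18)*33 = (34*(1/18))*33 = (17/9)*33 = 187/3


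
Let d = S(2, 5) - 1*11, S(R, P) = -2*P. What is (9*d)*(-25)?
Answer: 4725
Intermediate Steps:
d = -21 (d = -2*5 - 1*11 = -10 - 11 = -21)
(9*d)*(-25) = (9*(-21))*(-25) = -189*(-25) = 4725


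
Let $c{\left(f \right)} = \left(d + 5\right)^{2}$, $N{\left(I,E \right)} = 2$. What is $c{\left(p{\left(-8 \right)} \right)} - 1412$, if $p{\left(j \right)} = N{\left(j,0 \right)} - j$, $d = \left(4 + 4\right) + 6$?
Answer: $-1051$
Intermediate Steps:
$d = 14$ ($d = 8 + 6 = 14$)
$p{\left(j \right)} = 2 - j$
$c{\left(f \right)} = 361$ ($c{\left(f \right)} = \left(14 + 5\right)^{2} = 19^{2} = 361$)
$c{\left(p{\left(-8 \right)} \right)} - 1412 = 361 - 1412 = -1051$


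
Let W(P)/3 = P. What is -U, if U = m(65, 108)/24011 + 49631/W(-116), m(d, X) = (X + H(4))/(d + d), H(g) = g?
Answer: 77459826677/543128820 ≈ 142.62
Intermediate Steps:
m(d, X) = (4 + X)/(2*d) (m(d, X) = (X + 4)/(d + d) = (4 + X)/((2*d)) = (4 + X)*(1/(2*d)) = (4 + X)/(2*d))
W(P) = 3*P
U = -77459826677/543128820 (U = ((½)*(4 + 108)/65)/24011 + 49631/((3*(-116))) = ((½)*(1/65)*112)*(1/24011) + 49631/(-348) = (56/65)*(1/24011) + 49631*(-1/348) = 56/1560715 - 49631/348 = -77459826677/543128820 ≈ -142.62)
-U = -1*(-77459826677/543128820) = 77459826677/543128820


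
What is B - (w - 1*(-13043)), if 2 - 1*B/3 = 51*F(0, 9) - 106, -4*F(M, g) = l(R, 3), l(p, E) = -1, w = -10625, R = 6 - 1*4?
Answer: -8529/4 ≈ -2132.3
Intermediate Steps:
R = 2 (R = 6 - 4 = 2)
F(M, g) = 1/4 (F(M, g) = -1/4*(-1) = 1/4)
B = 1143/4 (B = 6 - 3*(51*(1/4) - 106) = 6 - 3*(51/4 - 106) = 6 - 3*(-373/4) = 6 + 1119/4 = 1143/4 ≈ 285.75)
B - (w - 1*(-13043)) = 1143/4 - (-10625 - 1*(-13043)) = 1143/4 - (-10625 + 13043) = 1143/4 - 1*2418 = 1143/4 - 2418 = -8529/4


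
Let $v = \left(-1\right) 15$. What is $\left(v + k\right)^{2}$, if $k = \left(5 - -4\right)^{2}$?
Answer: $4356$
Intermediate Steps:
$v = -15$
$k = 81$ ($k = \left(5 + 4\right)^{2} = 9^{2} = 81$)
$\left(v + k\right)^{2} = \left(-15 + 81\right)^{2} = 66^{2} = 4356$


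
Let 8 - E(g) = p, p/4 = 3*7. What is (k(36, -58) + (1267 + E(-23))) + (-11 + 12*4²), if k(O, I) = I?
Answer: 1314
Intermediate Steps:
p = 84 (p = 4*(3*7) = 4*21 = 84)
E(g) = -76 (E(g) = 8 - 1*84 = 8 - 84 = -76)
(k(36, -58) + (1267 + E(-23))) + (-11 + 12*4²) = (-58 + (1267 - 76)) + (-11 + 12*4²) = (-58 + 1191) + (-11 + 12*16) = 1133 + (-11 + 192) = 1133 + 181 = 1314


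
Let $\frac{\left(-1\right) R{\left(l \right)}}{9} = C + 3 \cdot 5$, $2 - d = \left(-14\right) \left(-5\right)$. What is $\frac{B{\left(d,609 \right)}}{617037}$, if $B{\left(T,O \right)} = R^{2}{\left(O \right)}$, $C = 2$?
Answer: $\frac{7803}{205679} \approx 0.037938$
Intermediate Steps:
$d = -68$ ($d = 2 - \left(-14\right) \left(-5\right) = 2 - 70 = -68$)
$R{\left(l \right)} = -153$ ($R{\left(l \right)} = - 9 \left(2 + 3 \cdot 5\right) = - 9 \left(2 + 15\right) = \left(-9\right) 17 = -153$)
$B{\left(T,O \right)} = 23409$ ($B{\left(T,O \right)} = \left(-153\right)^{2} = 23409$)
$\frac{B{\left(d,609 \right)}}{617037} = \frac{23409}{617037} = 23409 \cdot \frac{1}{617037} = \frac{7803}{205679}$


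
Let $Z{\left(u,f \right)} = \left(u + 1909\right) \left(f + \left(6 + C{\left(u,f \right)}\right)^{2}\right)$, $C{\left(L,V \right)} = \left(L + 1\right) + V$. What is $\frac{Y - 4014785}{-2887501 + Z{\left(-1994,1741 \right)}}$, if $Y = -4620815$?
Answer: $\frac{4317800}{4089673} \approx 1.0558$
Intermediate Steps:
$C{\left(L,V \right)} = 1 + L + V$ ($C{\left(L,V \right)} = \left(1 + L\right) + V = 1 + L + V$)
$Z{\left(u,f \right)} = \left(1909 + u\right) \left(f + \left(7 + f + u\right)^{2}\right)$ ($Z{\left(u,f \right)} = \left(u + 1909\right) \left(f + \left(6 + \left(1 + u + f\right)\right)^{2}\right) = \left(1909 + u\right) \left(f + \left(6 + \left(1 + f + u\right)\right)^{2}\right) = \left(1909 + u\right) \left(f + \left(7 + f + u\right)^{2}\right)$)
$\frac{Y - 4014785}{-2887501 + Z{\left(-1994,1741 \right)}} = \frac{-4620815 - 4014785}{-2887501 + \left(1909 \cdot 1741 + 1909 \left(7 + 1741 - 1994\right)^{2} + 1741 \left(-1994\right) - 1994 \left(7 + 1741 - 1994\right)^{2}\right)} = - \frac{8635600}{-2887501 + \left(3323569 + 1909 \left(-246\right)^{2} - 3471554 - 1994 \left(-246\right)^{2}\right)} = - \frac{8635600}{-2887501 + \left(3323569 + 1909 \cdot 60516 - 3471554 - 120668904\right)} = - \frac{8635600}{-2887501 + \left(3323569 + 115525044 - 3471554 - 120668904\right)} = - \frac{8635600}{-2887501 - 5291845} = - \frac{8635600}{-8179346} = \left(-8635600\right) \left(- \frac{1}{8179346}\right) = \frac{4317800}{4089673}$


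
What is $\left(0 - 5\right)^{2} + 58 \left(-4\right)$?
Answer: $-207$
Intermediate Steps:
$\left(0 - 5\right)^{2} + 58 \left(-4\right) = \left(-5\right)^{2} - 232 = 25 - 232 = -207$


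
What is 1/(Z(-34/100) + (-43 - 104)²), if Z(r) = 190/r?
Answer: 17/357853 ≈ 4.7506e-5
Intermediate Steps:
1/(Z(-34/100) + (-43 - 104)²) = 1/(190/((-34/100)) + (-43 - 104)²) = 1/(190/((-34*1/100)) + (-147)²) = 1/(190/(-17/50) + 21609) = 1/(190*(-50/17) + 21609) = 1/(-9500/17 + 21609) = 1/(357853/17) = 17/357853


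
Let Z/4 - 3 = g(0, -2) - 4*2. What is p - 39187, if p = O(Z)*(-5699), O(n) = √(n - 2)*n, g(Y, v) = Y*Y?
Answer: -39187 + 113980*I*√22 ≈ -39187.0 + 5.3461e+5*I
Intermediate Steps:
g(Y, v) = Y²
Z = -20 (Z = 12 + 4*(0² - 4*2) = 12 + 4*(0 - 8) = 12 + 4*(-8) = 12 - 32 = -20)
O(n) = n*√(-2 + n) (O(n) = √(-2 + n)*n = n*√(-2 + n))
p = 113980*I*√22 (p = -20*√(-2 - 20)*(-5699) = -20*I*√22*(-5699) = 113980*I*√22 ≈ 5.3461e+5*I)
p - 39187 = 113980*I*√22 - 39187 = -39187 + 113980*I*√22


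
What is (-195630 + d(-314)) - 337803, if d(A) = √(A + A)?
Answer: -533433 + 2*I*√157 ≈ -5.3343e+5 + 25.06*I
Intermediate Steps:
d(A) = √2*√A (d(A) = √(2*A) = √2*√A)
(-195630 + d(-314)) - 337803 = (-195630 + √2*√(-314)) - 337803 = (-195630 + √2*(I*√314)) - 337803 = (-195630 + 2*I*√157) - 337803 = -533433 + 2*I*√157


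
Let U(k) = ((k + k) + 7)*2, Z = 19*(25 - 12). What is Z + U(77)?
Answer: 569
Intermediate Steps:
Z = 247 (Z = 19*13 = 247)
U(k) = 14 + 4*k (U(k) = (2*k + 7)*2 = (7 + 2*k)*2 = 14 + 4*k)
Z + U(77) = 247 + (14 + 4*77) = 247 + (14 + 308) = 247 + 322 = 569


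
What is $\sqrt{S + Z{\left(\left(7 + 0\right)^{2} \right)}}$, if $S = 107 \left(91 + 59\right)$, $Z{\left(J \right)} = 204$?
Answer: $3 \sqrt{1806} \approx 127.49$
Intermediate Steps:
$S = 16050$ ($S = 107 \cdot 150 = 16050$)
$\sqrt{S + Z{\left(\left(7 + 0\right)^{2} \right)}} = \sqrt{16050 + 204} = \sqrt{16254} = 3 \sqrt{1806}$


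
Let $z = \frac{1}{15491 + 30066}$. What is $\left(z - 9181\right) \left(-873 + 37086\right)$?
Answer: $- \frac{15146406503808}{45557} \approx -3.3247 \cdot 10^{8}$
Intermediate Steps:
$z = \frac{1}{45557} \approx 2.1951 \cdot 10^{-5}$
$\left(z - 9181\right) \left(-873 + 37086\right) = \left(\frac{1}{45557} - 9181\right) \left(-873 + 37086\right) = \left(- \frac{418258816}{45557}\right) 36213 = - \frac{15146406503808}{45557}$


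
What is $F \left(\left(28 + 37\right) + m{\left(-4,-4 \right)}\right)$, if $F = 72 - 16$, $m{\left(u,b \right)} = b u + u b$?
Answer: $5432$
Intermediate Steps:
$m{\left(u,b \right)} = 2 b u$ ($m{\left(u,b \right)} = b u + b u = 2 b u$)
$F = 56$ ($F = 72 - 16 = 56$)
$F \left(\left(28 + 37\right) + m{\left(-4,-4 \right)}\right) = 56 \left(\left(28 + 37\right) + 2 \left(-4\right) \left(-4\right)\right) = 56 \left(65 + 32\right) = 56 \cdot 97 = 5432$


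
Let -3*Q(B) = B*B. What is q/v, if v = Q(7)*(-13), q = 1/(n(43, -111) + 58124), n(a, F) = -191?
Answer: 1/12301107 ≈ 8.1293e-8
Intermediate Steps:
Q(B) = -B²/3 (Q(B) = -B*B/3 = -B²/3)
q = 1/57933 (q = 1/(-191 + 58124) = 1/57933 ≈ 1.7261e-5)
v = 637/3 (v = -⅓*7²*(-13) = -⅓*49*(-13) = -49/3*(-13) = 637/3 ≈ 212.33)
q/v = 1/(57933*(637/3)) = (1/57933)*(3/637) = 1/12301107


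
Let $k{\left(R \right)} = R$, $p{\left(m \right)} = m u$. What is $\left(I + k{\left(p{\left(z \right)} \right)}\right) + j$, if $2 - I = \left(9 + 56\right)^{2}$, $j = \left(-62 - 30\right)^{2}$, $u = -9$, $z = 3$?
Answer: $4214$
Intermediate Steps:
$p{\left(m \right)} = - 9 m$ ($p{\left(m \right)} = m \left(-9\right) = - 9 m$)
$j = 8464$ ($j = \left(-92\right)^{2} = 8464$)
$I = -4223$ ($I = 2 - \left(9 + 56\right)^{2} = 2 - 65^{2} = 2 - 4225 = -4223$)
$\left(I + k{\left(p{\left(z \right)} \right)}\right) + j = \left(-4223 - 27\right) + 8464 = -4250 + 8464 = 4214$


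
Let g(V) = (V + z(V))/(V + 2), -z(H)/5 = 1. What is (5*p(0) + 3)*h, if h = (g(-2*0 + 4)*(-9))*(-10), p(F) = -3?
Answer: 180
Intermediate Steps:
z(H) = -5 (z(H) = -5*1 = -5)
g(V) = (-5 + V)/(2 + V) (g(V) = (V - 5)/(V + 2) = (-5 + V)/(2 + V))
h = -15 (h = (((-5 + (-2*0 + 4))/(2 + (-2*0 + 4)))*(-9))*(-10) = (((-5 + (0 + 4))/(2 + (0 + 4)))*(-9))*(-10) = (((-5 + 4)/(2 + 4))*(-9))*(-10) = ((-1/6)*(-9))*(-10) = (((⅙)*(-1))*(-9))*(-10) = -⅙*(-9)*(-10) = (3/2)*(-10) = -15)
(5*p(0) + 3)*h = (5*(-3) + 3)*(-15) = (-15 + 3)*(-15) = -12*(-15) = 180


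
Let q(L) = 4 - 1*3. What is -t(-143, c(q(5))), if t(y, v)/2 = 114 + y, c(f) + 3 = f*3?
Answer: 58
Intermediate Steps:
q(L) = 1 (q(L) = 4 - 3 = 1)
c(f) = -3 + 3*f (c(f) = -3 + f*3 = -3 + 3*f)
t(y, v) = 228 + 2*y (t(y, v) = 2*(114 + y) = 228 + 2*y)
-t(-143, c(q(5))) = -(228 + 2*(-143)) = -(228 - 286) = -1*(-58) = 58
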